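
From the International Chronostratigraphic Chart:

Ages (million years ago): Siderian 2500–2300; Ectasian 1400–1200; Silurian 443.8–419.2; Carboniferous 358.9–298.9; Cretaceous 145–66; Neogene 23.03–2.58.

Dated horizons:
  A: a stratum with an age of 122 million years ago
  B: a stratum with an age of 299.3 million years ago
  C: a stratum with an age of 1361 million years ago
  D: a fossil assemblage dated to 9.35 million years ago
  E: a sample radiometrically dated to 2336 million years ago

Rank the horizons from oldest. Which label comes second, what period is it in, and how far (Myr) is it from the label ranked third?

Larger Ma means older, so oldest first: E 2336 > C 1361 > B 299.3 > A 122 > D 9.35.
Counting 2 along gives C (1361 Ma); the excerpt puts that inside the Ectasian, 1400–1200 Ma.
Next in line is B (299.3 Ma), and 1361 − 299.3 = 1061.7 Myr.

C, in the Ectasian; 1061.7 million years to B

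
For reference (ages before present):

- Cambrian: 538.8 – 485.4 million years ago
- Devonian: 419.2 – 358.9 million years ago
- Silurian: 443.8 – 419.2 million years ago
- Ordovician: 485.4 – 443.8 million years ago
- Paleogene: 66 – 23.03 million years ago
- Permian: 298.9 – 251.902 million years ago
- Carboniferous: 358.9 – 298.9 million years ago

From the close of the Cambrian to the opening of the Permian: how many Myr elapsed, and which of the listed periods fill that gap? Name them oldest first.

End of Cambrian = 485.4 Ma; start of Permian = 298.9 Ma.
Gap = 485.4 − 298.9 = 186.5 Myr.
Periods wholly inside 485.4–298.9 Ma: Ordovician (485.4–443.8), Silurian (443.8–419.2), Devonian (419.2–358.9), Carboniferous (358.9–298.9).

186.5 million years; Ordovician, Silurian, Devonian, Carboniferous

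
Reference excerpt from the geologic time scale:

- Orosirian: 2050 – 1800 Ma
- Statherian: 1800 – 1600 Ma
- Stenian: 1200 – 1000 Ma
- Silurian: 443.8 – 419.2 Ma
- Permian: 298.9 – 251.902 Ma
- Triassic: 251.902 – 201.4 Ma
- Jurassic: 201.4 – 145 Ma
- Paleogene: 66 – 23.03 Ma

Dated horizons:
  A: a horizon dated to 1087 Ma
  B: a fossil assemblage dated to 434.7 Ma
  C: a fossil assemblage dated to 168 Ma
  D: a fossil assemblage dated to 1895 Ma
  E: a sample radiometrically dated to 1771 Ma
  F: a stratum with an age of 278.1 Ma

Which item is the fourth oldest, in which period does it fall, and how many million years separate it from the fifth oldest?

Sorted oldest-first by Ma: D (1895), E (1771), A (1087), B (434.7), F (278.1), C (168).
The fourth oldest is B at 434.7 Ma, which lies in 443.8–419.2 Ma: the Silurian.
The fifth oldest is F at 278.1 Ma; separation = |434.7 − 278.1| = 156.6 Myr.

B, in the Silurian; 156.6 million years to F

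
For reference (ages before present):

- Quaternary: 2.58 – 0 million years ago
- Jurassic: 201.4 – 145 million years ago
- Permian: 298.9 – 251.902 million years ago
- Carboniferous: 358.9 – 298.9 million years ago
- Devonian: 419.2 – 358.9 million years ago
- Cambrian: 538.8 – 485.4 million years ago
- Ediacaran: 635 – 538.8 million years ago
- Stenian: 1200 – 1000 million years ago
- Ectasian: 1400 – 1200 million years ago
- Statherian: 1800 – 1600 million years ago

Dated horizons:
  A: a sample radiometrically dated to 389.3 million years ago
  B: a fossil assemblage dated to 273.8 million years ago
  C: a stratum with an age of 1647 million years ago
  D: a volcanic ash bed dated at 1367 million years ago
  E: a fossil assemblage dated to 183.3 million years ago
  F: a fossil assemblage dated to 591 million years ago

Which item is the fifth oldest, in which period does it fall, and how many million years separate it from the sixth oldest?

B, in the Permian; 90.5 million years to E

Larger Ma means older, so oldest first: C 1647 > D 1367 > F 591 > A 389.3 > B 273.8 > E 183.3.
Counting 5 along gives B (273.8 Ma); the excerpt puts that inside the Permian, 298.9–251.902 Ma.
Next in line is E (183.3 Ma), and 273.8 − 183.3 = 90.5 Myr.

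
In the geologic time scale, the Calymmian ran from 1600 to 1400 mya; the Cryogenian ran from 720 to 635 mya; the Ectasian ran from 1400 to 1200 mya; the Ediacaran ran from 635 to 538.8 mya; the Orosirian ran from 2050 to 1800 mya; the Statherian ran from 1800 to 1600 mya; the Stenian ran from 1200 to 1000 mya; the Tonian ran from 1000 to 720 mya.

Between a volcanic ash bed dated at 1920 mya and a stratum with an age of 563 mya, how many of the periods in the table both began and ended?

1920 Ma sits inside the Orosirian (2050–1800) and 563 Ma inside the Ediacaran (635–538.8); neither of those is wholly between the two dates.
The listed periods lying completely between them are Statherian, Calymmian, Ectasian, Stenian, Tonian, Cryogenian — 6 in all.

6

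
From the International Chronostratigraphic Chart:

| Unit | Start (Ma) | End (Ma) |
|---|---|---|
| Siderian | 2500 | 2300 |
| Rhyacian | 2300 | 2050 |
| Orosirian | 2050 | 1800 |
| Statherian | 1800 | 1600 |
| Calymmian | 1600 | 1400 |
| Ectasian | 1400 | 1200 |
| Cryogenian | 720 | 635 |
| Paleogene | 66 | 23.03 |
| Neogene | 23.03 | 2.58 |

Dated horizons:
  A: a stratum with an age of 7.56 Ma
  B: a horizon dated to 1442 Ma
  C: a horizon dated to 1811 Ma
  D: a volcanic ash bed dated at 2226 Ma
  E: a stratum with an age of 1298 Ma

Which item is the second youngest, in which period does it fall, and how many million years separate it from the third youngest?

E, in the Ectasian; 144 million years to B

Sorted youngest-first by Ma: A (7.56), E (1298), B (1442), C (1811), D (2226).
The second youngest is E at 1298 Ma, which lies in 1400–1200 Ma: the Ectasian.
The third youngest is B at 1442 Ma; separation = |1298 − 1442| = 144 Myr.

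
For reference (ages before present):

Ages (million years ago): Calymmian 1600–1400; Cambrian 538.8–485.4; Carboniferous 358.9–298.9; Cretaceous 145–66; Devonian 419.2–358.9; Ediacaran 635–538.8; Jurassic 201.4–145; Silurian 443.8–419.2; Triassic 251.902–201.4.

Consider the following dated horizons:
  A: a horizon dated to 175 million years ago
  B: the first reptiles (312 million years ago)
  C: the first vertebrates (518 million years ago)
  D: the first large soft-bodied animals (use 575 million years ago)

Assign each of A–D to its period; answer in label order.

Match each age against the start–end ranges in the excerpt: A = 175 Ma → Jurassic (201.4–145); B = 312 Ma → Carboniferous (358.9–298.9); C = 518 Ma → Cambrian (538.8–485.4); D = 575 Ma → Ediacaran (635–538.8).

A — Jurassic; B — Carboniferous; C — Cambrian; D — Ediacaran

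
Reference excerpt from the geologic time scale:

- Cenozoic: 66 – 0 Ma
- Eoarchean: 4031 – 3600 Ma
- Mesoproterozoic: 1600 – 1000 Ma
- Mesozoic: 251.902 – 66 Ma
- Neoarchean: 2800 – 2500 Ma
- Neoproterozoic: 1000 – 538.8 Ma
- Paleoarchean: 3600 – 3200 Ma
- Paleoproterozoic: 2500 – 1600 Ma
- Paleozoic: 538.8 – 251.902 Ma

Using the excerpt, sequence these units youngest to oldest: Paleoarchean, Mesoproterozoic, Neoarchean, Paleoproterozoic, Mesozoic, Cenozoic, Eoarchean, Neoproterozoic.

Read off each span (Ma): Paleoarchean 3600–3200; Mesoproterozoic 1600–1000; Neoarchean 2800–2500; Paleoproterozoic 2500–1600; Mesozoic 251.902–66; Cenozoic 66–0; Eoarchean 4031–3600; Neoproterozoic 1000–538.8.
Larger Ma is older, so oldest→youngest is Eoarchean, Paleoarchean, Neoarchean, Paleoproterozoic, Mesoproterozoic, Neoproterozoic, Mesozoic, Cenozoic; reverse it for youngest→oldest.

Cenozoic → Mesozoic → Neoproterozoic → Mesoproterozoic → Paleoproterozoic → Neoarchean → Paleoarchean → Eoarchean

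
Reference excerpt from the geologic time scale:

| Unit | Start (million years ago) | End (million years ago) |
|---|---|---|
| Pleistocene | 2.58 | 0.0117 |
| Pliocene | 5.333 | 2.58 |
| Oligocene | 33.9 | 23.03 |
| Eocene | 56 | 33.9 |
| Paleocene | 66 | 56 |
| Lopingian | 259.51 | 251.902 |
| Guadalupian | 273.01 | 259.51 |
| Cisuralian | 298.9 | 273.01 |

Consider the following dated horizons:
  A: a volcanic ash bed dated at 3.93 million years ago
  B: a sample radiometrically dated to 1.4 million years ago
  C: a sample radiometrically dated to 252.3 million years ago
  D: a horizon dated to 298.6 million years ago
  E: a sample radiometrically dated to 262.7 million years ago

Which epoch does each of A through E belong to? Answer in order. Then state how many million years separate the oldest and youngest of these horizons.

A — Pliocene; B — Pleistocene; C — Lopingian; D — Cisuralian; E — Guadalupian; span 297.2 million years

Match each age against the start–end ranges in the excerpt: A = 3.93 Ma → Pliocene (5.333–2.58); B = 1.4 Ma → Pleistocene (2.58–0.0117); C = 252.3 Ma → Lopingian (259.51–251.902); D = 298.6 Ma → Cisuralian (298.9–273.01); E = 262.7 Ma → Guadalupian (273.01–259.51).
The largest age is 298.6 Ma and the smallest is 1.4 Ma; their difference is 297.2 Myr.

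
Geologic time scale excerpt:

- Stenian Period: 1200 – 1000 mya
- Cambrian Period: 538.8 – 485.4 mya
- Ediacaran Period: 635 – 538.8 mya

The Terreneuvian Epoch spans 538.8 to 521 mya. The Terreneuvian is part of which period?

The Terreneuvian (538.8–521 Ma) lies entirely within 538.8–485.4 Ma, the Cambrian Period.

Cambrian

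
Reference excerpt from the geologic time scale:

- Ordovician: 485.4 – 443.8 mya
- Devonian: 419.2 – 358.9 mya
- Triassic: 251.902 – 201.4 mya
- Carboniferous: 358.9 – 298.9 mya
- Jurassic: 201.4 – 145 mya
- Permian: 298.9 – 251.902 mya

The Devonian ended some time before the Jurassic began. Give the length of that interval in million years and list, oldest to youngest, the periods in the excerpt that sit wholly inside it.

157.5 million years; Carboniferous, Permian, Triassic

The Devonian closes at 358.9 Ma and the Jurassic opens at 201.4 Ma, so the interval is 358.9 − 201.4 = 157.5 Myr.
A period fits inside if it starts at or after 358.9 Ma and ends at or before 201.4 Ma; oldest first that gives Carboniferous, Permian, Triassic.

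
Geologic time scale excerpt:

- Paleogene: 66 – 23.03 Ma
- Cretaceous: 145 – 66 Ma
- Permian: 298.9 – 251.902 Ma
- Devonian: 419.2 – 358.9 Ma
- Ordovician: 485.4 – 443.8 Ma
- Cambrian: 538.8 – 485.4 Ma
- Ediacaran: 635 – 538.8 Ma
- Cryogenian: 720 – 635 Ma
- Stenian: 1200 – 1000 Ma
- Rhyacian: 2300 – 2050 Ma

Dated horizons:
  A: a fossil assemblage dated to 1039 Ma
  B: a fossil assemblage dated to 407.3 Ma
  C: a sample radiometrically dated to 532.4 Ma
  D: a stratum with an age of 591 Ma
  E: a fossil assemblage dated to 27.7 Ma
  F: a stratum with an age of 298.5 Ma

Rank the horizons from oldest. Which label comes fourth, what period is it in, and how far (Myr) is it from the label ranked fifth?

Larger Ma means older, so oldest first: A 1039 > D 591 > C 532.4 > B 407.3 > F 298.5 > E 27.7.
Counting 4 along gives B (407.3 Ma); the excerpt puts that inside the Devonian, 419.2–358.9 Ma.
Next in line is F (298.5 Ma), and 407.3 − 298.5 = 108.8 Myr.

B, in the Devonian; 108.8 million years to F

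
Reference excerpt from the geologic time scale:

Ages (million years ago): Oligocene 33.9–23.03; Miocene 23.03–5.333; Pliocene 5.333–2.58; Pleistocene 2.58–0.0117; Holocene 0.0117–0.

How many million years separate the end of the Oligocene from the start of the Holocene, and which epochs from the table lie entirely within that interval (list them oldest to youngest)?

23.0183 million years; Miocene, Pliocene, Pleistocene

The Oligocene closes at 23.03 Ma and the Holocene opens at 0.0117 Ma, so the interval is 23.03 − 0.0117 = 23.0183 Myr.
An epoch fits inside if it starts at or after 23.03 Ma and ends at or before 0.0117 Ma; oldest first that gives Miocene, Pliocene, Pleistocene.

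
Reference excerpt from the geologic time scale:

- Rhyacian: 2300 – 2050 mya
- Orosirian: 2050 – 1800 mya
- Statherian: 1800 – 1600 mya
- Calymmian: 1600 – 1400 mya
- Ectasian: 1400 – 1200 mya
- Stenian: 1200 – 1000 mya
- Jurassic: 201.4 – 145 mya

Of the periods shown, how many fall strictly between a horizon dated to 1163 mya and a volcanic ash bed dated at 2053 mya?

2053 Ma sits inside the Rhyacian (2300–2050) and 1163 Ma inside the Stenian (1200–1000); neither of those is wholly between the two dates.
The listed periods lying completely between them are Orosirian, Statherian, Calymmian, Ectasian — 4 in all.

4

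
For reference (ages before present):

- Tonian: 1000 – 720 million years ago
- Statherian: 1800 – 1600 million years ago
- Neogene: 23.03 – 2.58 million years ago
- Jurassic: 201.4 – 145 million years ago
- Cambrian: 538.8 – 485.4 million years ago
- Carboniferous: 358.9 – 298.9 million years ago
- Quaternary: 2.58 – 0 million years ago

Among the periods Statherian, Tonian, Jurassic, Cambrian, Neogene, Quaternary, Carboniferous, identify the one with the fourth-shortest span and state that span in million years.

Jurassic, 56.4 million years

Start − end for each: Statherian 1800 − 1600 = 200; Tonian 1000 − 720 = 280; Jurassic 201.4 − 145 = 56.4; Cambrian 538.8 − 485.4 = 53.4; Neogene 23.03 − 2.58 = 20.45; Quaternary 2.58 − 0 = 2.58; Carboniferous 358.9 − 298.9 = 60.
Ranking these from shortest: Quaternary < Neogene < Cambrian < Jurassic < Carboniferous < Statherian < Tonian.
Position 4 in that ranking is Jurassic, which lasted 56.4 Myr.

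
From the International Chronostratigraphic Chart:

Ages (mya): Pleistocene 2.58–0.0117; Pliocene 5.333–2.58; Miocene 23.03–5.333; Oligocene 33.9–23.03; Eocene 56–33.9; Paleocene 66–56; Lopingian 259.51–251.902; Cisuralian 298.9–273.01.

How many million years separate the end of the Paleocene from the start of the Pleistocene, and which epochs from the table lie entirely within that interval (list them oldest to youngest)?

53.42 million years; Eocene, Oligocene, Miocene, Pliocene

End of Paleocene = 56 Ma; start of Pleistocene = 2.58 Ma.
Gap = 56 − 2.58 = 53.42 Myr.
Epochs wholly inside 56–2.58 Ma: Eocene (56–33.9), Oligocene (33.9–23.03), Miocene (23.03–5.333), Pliocene (5.333–2.58).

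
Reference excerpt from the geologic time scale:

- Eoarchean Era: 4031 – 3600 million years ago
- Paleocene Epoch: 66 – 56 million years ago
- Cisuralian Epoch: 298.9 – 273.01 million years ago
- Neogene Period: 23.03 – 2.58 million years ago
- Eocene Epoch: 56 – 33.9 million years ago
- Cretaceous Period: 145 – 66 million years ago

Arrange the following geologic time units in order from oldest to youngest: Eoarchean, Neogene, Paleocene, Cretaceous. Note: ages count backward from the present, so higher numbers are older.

Eoarchean, Cretaceous, Paleocene, Neogene

The oldest of these is Eoarchean (starts 4031 Ma) and the youngest is Neogene (ends 2.58 Ma).
In between, by decreasing start age: Cretaceous (145), Paleocene (66).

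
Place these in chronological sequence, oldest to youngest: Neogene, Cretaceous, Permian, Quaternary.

Group by era (each group listed oldest first) — Paleozoic: Permian; Mesozoic: Cretaceous; Cenozoic: Neogene, Quaternary. The eras run Paleozoic → Mesozoic → Cenozoic. Concatenating the groups in that era order gives oldest to youngest directly.

Permian, then Cretaceous, then Neogene, then Quaternary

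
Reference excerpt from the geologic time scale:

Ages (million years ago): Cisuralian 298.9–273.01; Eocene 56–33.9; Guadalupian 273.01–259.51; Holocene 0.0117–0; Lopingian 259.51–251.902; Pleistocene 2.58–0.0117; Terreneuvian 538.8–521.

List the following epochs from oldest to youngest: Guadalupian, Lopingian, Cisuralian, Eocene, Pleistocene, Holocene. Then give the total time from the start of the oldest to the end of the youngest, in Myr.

From the excerpt: Guadalupian 273.01–259.51; Lopingian 259.51–251.902; Cisuralian 298.9–273.01; Eocene 56–33.9; Pleistocene 2.58–0.0117; Holocene 0.0117–0 (Ma).
Larger Ma is earlier, so the oldest is Cisuralian and the youngest is Holocene; oldest to youngest: Cisuralian, Guadalupian, Lopingian, Eocene, Pleistocene, Holocene.
Oldest start 298.9 minus youngest end 0 gives 298.9 Myr overall.

Cisuralian → Guadalupian → Lopingian → Eocene → Pleistocene → Holocene; total span 298.9 Myr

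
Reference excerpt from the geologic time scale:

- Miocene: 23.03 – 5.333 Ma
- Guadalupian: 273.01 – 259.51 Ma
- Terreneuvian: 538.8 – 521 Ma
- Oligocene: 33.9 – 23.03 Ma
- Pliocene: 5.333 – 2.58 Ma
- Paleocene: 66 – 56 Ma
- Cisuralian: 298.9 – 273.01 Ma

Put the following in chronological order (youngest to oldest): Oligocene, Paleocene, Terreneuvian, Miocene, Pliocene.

Pliocene → Miocene → Oligocene → Paleocene → Terreneuvian

The oldest of these is Terreneuvian (starts 538.8 Ma) and the youngest is Pliocene (ends 2.58 Ma).
In between, by decreasing start age: Paleocene (66), Oligocene (33.9), Miocene (23.03).
Listing youngest first means reversing that sequence.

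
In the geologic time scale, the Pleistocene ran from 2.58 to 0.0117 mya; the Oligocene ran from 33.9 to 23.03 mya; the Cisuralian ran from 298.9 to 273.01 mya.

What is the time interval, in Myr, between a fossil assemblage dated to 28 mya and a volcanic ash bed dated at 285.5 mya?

285.5 − 28 = 257.5 million years.

257.5 million years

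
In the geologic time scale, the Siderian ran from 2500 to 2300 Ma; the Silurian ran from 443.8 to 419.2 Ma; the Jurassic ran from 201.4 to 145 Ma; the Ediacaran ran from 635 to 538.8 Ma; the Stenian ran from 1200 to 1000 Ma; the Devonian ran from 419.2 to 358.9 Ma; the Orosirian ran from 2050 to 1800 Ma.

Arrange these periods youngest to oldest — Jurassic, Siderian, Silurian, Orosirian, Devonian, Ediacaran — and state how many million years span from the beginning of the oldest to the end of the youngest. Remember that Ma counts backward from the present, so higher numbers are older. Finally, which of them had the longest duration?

From the excerpt: Jurassic 201.4–145; Siderian 2500–2300; Silurian 443.8–419.2; Orosirian 2050–1800; Devonian 419.2–358.9; Ediacaran 635–538.8 (Ma).
Larger Ma is earlier, so the oldest is Siderian and the youngest is Jurassic; youngest to oldest: Jurassic, Devonian, Silurian, Ediacaran, Orosirian, Siderian.
Oldest start 2500 minus youngest end 145 gives 2355 Myr overall.
Individual lengths (start − end): Jurassic 56.4; Siderian 200; Ediacaran 96.2; Silurian 24.6; Orosirian 250; Devonian 60.3. The largest is Orosirian at 250 Myr.

Jurassic → Devonian → Silurian → Ediacaran → Orosirian → Siderian; total span 2355 Myr; longest is Orosirian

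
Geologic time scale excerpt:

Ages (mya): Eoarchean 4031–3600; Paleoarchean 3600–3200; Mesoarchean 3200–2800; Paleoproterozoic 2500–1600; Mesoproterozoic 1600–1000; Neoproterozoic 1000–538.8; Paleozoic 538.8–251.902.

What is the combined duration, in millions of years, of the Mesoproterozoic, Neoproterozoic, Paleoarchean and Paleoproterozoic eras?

2361.2 million years

Duration is start − end for each: (1600 − 1000) + (1000 − 538.8) + (3600 − 3200) + (2500 − 1600).
That is 600 + 461.2 + 400 + 900, which totals 2361.2 million years.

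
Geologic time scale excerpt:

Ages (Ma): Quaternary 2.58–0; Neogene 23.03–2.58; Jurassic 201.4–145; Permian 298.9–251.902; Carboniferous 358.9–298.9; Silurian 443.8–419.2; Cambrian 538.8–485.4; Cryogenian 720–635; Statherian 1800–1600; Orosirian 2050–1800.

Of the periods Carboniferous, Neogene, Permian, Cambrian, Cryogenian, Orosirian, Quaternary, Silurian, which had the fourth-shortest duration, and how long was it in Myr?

Start − end for each: Carboniferous 358.9 − 298.9 = 60; Neogene 23.03 − 2.58 = 20.45; Permian 298.9 − 251.902 = 46.998; Cambrian 538.8 − 485.4 = 53.4; Cryogenian 720 − 635 = 85; Orosirian 2050 − 1800 = 250; Quaternary 2.58 − 0 = 2.58; Silurian 443.8 − 419.2 = 24.6.
Ranking these from shortest: Quaternary < Neogene < Silurian < Permian < Cambrian < Carboniferous < Cryogenian < Orosirian.
Position 4 in that ranking is Permian, which lasted 46.998 Myr.

Permian, 46.998 million years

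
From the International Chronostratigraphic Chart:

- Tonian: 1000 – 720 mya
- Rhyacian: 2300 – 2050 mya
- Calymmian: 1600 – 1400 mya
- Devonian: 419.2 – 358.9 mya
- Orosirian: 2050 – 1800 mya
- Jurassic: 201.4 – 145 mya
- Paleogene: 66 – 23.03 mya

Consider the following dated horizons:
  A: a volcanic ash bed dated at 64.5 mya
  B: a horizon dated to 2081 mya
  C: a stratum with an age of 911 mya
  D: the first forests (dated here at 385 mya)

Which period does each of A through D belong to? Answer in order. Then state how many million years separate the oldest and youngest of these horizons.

A — Paleogene; B — Rhyacian; C — Tonian; D — Devonian; span 2016.5 million years

A: 64.5 Ma lies in 66–23.03 Ma, so Paleogene.
B: 2081 Ma lies in 2300–2050 Ma, so Rhyacian.
C: 911 Ma lies in 1000–720 Ma, so Tonian.
D: 385 Ma lies in 419.2–358.9 Ma, so Devonian.
Oldest = 2081 Ma, youngest = 64.5 Ma → span 2016.5 Myr.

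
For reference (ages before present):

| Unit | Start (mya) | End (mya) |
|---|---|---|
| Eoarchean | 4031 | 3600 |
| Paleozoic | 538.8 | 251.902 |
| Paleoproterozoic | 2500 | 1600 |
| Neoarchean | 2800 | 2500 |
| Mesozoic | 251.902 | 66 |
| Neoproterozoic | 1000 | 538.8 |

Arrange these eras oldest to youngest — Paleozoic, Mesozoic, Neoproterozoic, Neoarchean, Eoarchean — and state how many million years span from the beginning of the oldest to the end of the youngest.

Eoarchean, Neoarchean, Neoproterozoic, Paleozoic, Mesozoic; total span 3965 Myr

Start ages (Ma): Eoarchean 4031, Neoarchean 2800, Neoproterozoic 1000, Paleozoic 538.8, Mesozoic 251.902.
Ordered oldest to youngest: Eoarchean, Neoarchean, Neoproterozoic, Paleozoic, Mesozoic.
Span = 4031 − 66 = 3965 Myr.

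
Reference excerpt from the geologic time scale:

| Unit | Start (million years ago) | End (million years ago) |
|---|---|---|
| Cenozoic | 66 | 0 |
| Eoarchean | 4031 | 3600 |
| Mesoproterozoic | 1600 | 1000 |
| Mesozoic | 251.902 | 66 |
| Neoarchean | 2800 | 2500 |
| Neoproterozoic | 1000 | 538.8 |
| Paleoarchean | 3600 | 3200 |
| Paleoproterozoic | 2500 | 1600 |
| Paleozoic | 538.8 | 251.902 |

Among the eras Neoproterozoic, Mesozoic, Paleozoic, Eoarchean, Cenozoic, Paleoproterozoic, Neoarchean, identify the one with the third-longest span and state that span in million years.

Eoarchean, 431 million years

Durations: Neoproterozoic 461.2; Mesozoic 185.902; Paleozoic 286.898; Eoarchean 431; Cenozoic 66; Paleoproterozoic 900; Neoarchean 300 Myr.
Sorted longest-first: Paleoproterozoic (900), Neoproterozoic (461.2), Eoarchean (431), Neoarchean (300), Paleozoic (286.898), Mesozoic (185.902), Cenozoic (66).
The third longest is Eoarchean at 431 Myr.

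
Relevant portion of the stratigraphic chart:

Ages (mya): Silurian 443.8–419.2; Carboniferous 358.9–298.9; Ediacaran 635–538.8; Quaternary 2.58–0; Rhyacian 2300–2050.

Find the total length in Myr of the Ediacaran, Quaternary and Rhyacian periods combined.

Duration is start − end for each: (635 − 538.8) + (2.58 − 0) + (2300 − 2050).
That is 96.2 + 2.58 + 250, which totals 348.78 million years.

348.78 million years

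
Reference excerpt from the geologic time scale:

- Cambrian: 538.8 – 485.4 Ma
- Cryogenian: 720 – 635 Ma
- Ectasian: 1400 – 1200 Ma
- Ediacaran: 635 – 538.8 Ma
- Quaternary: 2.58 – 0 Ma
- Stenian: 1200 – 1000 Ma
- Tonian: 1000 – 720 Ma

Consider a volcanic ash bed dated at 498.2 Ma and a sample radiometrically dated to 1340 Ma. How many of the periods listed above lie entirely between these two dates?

The older date is 1340 Ma and the younger is 498.2 Ma.
Periods with start < 1340 and end > 498.2 Ma: Stenian (1200–1000), Tonian (1000–720), Cryogenian (720–635), Ediacaran (635–538.8).
That is 4 complete periods.

4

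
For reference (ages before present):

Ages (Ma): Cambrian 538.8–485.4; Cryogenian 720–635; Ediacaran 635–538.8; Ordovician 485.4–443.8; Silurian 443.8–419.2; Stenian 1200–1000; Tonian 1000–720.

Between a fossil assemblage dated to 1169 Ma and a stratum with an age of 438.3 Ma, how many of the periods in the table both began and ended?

5

The older date is 1169 Ma and the younger is 438.3 Ma.
Periods with start < 1169 and end > 438.3 Ma: Tonian (1000–720), Cryogenian (720–635), Ediacaran (635–538.8), Cambrian (538.8–485.4), Ordovician (485.4–443.8).
That is 5 complete periods.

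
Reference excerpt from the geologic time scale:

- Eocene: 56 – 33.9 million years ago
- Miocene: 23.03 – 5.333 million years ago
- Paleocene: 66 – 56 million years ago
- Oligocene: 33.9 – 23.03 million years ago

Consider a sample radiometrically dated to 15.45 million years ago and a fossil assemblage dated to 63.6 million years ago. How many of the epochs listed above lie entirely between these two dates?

63.6 Ma sits inside the Paleocene (66–56) and 15.45 Ma inside the Miocene (23.03–5.333); neither of those is wholly between the two dates.
The listed epochs lying completely between them are Eocene, Oligocene — 2 in all.

2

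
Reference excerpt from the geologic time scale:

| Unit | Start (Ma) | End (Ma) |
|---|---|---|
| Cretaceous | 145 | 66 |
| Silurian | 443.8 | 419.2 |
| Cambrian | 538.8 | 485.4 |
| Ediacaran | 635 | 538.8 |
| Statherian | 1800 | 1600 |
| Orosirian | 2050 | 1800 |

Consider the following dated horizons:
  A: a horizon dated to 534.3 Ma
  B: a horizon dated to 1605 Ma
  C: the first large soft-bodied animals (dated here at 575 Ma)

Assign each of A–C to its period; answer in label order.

A — Cambrian; B — Statherian; C — Ediacaran

Match each age against the start–end ranges in the excerpt: A = 534.3 Ma → Cambrian (538.8–485.4); B = 1605 Ma → Statherian (1800–1600); C = 575 Ma → Ediacaran (635–538.8).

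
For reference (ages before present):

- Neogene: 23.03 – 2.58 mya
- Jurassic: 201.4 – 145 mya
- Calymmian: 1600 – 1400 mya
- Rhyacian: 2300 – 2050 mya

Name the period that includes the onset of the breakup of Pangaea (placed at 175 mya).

Jurassic

175 Ma lies between 201.4 and 145 Ma, so it falls in the Jurassic.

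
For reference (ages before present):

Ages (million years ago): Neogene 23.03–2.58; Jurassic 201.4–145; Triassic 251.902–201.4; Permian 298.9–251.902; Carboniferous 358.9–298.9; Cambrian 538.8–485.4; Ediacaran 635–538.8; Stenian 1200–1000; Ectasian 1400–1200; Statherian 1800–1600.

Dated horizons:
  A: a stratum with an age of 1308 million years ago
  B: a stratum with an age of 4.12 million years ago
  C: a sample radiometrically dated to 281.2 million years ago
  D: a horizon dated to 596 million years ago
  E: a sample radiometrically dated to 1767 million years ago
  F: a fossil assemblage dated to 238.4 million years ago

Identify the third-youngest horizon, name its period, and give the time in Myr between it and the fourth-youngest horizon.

Sorted youngest-first by Ma: B (4.12), F (238.4), C (281.2), D (596), A (1308), E (1767).
The third youngest is C at 281.2 Ma, which lies in 298.9–251.902 Ma: the Permian.
The fourth youngest is D at 596 Ma; separation = |281.2 − 596| = 314.8 Myr.

C, in the Permian; 314.8 million years to D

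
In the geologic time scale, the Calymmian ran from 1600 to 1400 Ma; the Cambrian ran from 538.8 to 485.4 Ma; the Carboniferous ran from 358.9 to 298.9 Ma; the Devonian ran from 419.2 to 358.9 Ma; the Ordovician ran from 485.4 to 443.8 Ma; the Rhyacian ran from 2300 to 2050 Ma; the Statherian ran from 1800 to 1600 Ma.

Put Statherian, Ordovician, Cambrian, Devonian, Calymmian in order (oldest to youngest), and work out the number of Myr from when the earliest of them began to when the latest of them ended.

From the excerpt: Statherian 1800–1600; Ordovician 485.4–443.8; Cambrian 538.8–485.4; Devonian 419.2–358.9; Calymmian 1600–1400 (Ma).
Larger Ma is earlier, so the oldest is Statherian and the youngest is Devonian; oldest to youngest: Statherian, Calymmian, Cambrian, Ordovician, Devonian.
Oldest start 1800 minus youngest end 358.9 gives 1441.1 Myr overall.

Statherian, Calymmian, Cambrian, Ordovician, Devonian; total span 1441.1 Myr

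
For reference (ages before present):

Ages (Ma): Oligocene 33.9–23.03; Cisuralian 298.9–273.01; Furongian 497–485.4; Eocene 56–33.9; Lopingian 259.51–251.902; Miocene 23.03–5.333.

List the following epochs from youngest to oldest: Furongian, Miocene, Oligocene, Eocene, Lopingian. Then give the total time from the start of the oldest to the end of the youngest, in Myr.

From the excerpt: Furongian 497–485.4; Miocene 23.03–5.333; Oligocene 33.9–23.03; Eocene 56–33.9; Lopingian 259.51–251.902 (Ma).
Larger Ma is earlier, so the oldest is Furongian and the youngest is Miocene; youngest to oldest: Miocene, Oligocene, Eocene, Lopingian, Furongian.
Oldest start 497 minus youngest end 5.333 gives 491.667 Myr overall.

Miocene → Oligocene → Eocene → Lopingian → Furongian; total span 491.667 Myr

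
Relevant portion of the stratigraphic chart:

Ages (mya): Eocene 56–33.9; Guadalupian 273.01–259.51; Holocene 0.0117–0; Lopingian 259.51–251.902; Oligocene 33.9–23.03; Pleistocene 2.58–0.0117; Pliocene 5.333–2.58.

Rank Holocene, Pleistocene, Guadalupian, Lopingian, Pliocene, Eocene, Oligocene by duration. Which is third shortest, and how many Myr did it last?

Pliocene, 2.753 million years

Durations: Holocene 0.0117; Pleistocene 2.5683; Guadalupian 13.5; Lopingian 7.608; Pliocene 2.753; Eocene 22.1; Oligocene 10.87 Myr.
Sorted shortest-first: Holocene (0.0117), Pleistocene (2.5683), Pliocene (2.753), Lopingian (7.608), Oligocene (10.87), Guadalupian (13.5), Eocene (22.1).
The third shortest is Pliocene at 2.753 Myr.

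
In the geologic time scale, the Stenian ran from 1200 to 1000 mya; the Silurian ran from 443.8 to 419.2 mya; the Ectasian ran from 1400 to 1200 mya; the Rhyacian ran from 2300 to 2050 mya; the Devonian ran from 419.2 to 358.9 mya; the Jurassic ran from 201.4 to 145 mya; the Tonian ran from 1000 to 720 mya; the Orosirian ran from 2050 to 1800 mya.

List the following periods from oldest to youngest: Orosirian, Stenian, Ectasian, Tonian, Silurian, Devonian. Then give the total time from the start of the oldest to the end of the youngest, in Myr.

Start ages (Ma): Orosirian 2050, Ectasian 1400, Stenian 1200, Tonian 1000, Silurian 443.8, Devonian 419.2.
Ordered oldest to youngest: Orosirian, Ectasian, Stenian, Tonian, Silurian, Devonian.
Span = 2050 − 358.9 = 1691.1 Myr.

Orosirian → Ectasian → Stenian → Tonian → Silurian → Devonian; total span 1691.1 Myr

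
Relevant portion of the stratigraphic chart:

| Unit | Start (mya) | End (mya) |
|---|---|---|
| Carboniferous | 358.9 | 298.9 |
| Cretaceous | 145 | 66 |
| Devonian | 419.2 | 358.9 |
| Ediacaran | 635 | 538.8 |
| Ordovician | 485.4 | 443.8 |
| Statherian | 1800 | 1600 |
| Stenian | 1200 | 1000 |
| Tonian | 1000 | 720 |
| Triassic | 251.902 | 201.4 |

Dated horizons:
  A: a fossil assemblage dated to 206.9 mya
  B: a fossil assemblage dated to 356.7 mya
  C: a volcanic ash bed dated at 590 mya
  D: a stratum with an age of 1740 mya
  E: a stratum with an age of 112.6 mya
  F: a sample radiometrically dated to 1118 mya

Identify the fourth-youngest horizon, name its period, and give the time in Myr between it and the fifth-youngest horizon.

C, in the Ediacaran; 528 million years to F

Sorted youngest-first by Ma: E (112.6), A (206.9), B (356.7), C (590), F (1118), D (1740).
The fourth youngest is C at 590 Ma, which lies in 635–538.8 Ma: the Ediacaran.
The fifth youngest is F at 1118 Ma; separation = |590 − 1118| = 528 Myr.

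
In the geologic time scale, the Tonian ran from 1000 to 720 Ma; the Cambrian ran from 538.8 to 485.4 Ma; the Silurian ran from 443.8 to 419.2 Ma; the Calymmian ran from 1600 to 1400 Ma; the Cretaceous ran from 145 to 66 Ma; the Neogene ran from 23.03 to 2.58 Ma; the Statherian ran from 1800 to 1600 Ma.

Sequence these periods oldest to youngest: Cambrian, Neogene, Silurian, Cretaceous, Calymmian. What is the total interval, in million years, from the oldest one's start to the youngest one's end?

From the excerpt: Cambrian 538.8–485.4; Neogene 23.03–2.58; Silurian 443.8–419.2; Cretaceous 145–66; Calymmian 1600–1400 (Ma).
Larger Ma is earlier, so the oldest is Calymmian and the youngest is Neogene; oldest to youngest: Calymmian, Cambrian, Silurian, Cretaceous, Neogene.
Oldest start 1600 minus youngest end 2.58 gives 1597.42 Myr overall.

Calymmian, Cambrian, Silurian, Cretaceous, Neogene; total span 1597.42 Myr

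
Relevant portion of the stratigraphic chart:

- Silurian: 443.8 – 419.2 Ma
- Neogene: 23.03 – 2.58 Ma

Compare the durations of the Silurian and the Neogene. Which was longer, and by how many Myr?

Silurian, by 4.15 million years

Silurian: 443.8 − 419.2 = 24.6 Myr.
Neogene: 23.03 − 2.58 = 20.45 Myr.
Difference: 24.6 − 20.45 = 4.15 Myr, so the Silurian was longer.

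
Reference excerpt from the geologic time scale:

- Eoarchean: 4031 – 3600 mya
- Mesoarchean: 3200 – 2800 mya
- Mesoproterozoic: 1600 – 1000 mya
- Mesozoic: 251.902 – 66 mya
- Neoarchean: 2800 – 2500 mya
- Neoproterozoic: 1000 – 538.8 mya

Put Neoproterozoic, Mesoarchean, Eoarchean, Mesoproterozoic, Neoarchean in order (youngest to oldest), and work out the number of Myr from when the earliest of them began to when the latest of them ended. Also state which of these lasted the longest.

Neoproterozoic, Mesoproterozoic, Neoarchean, Mesoarchean, Eoarchean; total span 3492.2 Myr; longest is Mesoproterozoic

Start ages (Ma): Eoarchean 4031, Mesoarchean 3200, Neoarchean 2800, Mesoproterozoic 1600, Neoproterozoic 1000.
Ordered youngest to oldest: Neoproterozoic, Mesoproterozoic, Neoarchean, Mesoarchean, Eoarchean.
Span = 4031 − 538.8 = 3492.2 Myr.
Durations: Neoproterozoic 461.2, Neoarchean 300, Mesoproterozoic 600, Mesoarchean 400, Eoarchean 431 → longest is Mesoproterozoic (600 Myr).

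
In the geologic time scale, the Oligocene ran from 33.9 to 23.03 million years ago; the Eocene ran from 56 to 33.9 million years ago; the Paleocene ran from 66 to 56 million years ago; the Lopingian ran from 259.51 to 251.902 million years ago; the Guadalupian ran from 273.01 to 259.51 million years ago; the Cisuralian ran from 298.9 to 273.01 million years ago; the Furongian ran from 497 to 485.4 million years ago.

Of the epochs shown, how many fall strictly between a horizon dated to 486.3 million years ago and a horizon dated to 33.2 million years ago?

486.3 Ma sits inside the Furongian (497–485.4) and 33.2 Ma inside the Oligocene (33.9–23.03); neither of those is wholly between the two dates.
The listed epochs lying completely between them are Cisuralian, Guadalupian, Lopingian, Paleocene, Eocene — 5 in all.

5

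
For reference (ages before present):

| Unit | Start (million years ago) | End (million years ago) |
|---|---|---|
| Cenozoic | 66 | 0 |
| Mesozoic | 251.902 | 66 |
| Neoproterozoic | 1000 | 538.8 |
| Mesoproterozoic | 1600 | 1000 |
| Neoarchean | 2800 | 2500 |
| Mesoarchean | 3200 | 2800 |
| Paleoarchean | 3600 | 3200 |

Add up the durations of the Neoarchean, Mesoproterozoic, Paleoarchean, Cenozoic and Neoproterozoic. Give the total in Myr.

1827.2 million years

Duration is start − end for each: (2800 − 2500) + (1600 − 1000) + (3600 − 3200) + (66 − 0) + (1000 − 538.8).
That is 300 + 600 + 400 + 66 + 461.2, which totals 1827.2 million years.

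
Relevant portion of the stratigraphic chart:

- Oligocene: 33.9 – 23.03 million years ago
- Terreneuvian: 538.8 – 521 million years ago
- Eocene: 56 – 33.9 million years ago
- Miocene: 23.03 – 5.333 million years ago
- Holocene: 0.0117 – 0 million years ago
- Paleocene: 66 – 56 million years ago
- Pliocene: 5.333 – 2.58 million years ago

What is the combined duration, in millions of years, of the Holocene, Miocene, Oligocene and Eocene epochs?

Each duration: Holocene = 0.0117; Miocene = 17.697; Oligocene = 10.87; Eocene = 22.1.
Sum: 0.0117 + 17.697 + 10.87 + 22.1 = 50.6787 Myr.

50.6787 million years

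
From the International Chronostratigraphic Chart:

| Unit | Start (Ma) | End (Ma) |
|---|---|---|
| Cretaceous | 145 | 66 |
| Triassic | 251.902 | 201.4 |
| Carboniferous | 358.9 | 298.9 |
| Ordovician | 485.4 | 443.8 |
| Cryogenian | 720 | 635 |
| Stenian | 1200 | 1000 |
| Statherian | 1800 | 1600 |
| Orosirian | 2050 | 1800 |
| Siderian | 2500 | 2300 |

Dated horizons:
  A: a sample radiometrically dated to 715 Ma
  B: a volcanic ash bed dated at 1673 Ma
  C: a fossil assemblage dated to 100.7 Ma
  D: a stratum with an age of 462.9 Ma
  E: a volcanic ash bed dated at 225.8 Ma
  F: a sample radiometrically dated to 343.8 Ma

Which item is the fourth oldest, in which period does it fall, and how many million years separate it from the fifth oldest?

F, in the Carboniferous; 118 million years to E

Sorted oldest-first by Ma: B (1673), A (715), D (462.9), F (343.8), E (225.8), C (100.7).
The fourth oldest is F at 343.8 Ma, which lies in 358.9–298.9 Ma: the Carboniferous.
The fifth oldest is E at 225.8 Ma; separation = |343.8 − 225.8| = 118 Myr.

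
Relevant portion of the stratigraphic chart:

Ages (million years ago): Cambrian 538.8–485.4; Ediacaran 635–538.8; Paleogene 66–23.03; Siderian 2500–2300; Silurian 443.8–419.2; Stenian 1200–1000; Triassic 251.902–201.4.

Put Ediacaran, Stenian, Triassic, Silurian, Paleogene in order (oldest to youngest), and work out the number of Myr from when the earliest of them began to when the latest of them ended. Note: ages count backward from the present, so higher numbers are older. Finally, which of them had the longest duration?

Stenian, Ediacaran, Silurian, Triassic, Paleogene; total span 1176.97 Myr; longest is Stenian

From the excerpt: Ediacaran 635–538.8; Stenian 1200–1000; Triassic 251.902–201.4; Silurian 443.8–419.2; Paleogene 66–23.03 (Ma).
Larger Ma is earlier, so the oldest is Stenian and the youngest is Paleogene; oldest to youngest: Stenian, Ediacaran, Silurian, Triassic, Paleogene.
Oldest start 1200 minus youngest end 23.03 gives 1176.97 Myr overall.
Individual lengths (start − end): Stenian 200; Ediacaran 96.2; Triassic 50.502; Silurian 24.6; Paleogene 42.97. The largest is Stenian at 200 Myr.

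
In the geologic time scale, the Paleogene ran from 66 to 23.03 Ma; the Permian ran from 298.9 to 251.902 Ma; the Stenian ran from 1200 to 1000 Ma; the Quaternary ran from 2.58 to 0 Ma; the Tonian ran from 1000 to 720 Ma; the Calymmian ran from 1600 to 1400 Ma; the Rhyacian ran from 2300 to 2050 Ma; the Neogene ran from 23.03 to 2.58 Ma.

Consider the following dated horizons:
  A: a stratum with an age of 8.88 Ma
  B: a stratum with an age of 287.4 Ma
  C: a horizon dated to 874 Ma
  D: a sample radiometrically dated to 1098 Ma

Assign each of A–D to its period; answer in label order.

A — Neogene; B — Permian; C — Tonian; D — Stenian

A: 8.88 Ma lies in 23.03–2.58 Ma, so Neogene.
B: 287.4 Ma lies in 298.9–251.902 Ma, so Permian.
C: 874 Ma lies in 1000–720 Ma, so Tonian.
D: 1098 Ma lies in 1200–1000 Ma, so Stenian.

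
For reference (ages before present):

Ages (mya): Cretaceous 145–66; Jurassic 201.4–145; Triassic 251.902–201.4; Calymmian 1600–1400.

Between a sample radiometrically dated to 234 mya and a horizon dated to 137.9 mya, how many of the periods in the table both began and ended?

1

The older date is 234 Ma and the younger is 137.9 Ma.
Periods with start < 234 and end > 137.9 Ma: Jurassic (201.4–145).
That is 1 complete period.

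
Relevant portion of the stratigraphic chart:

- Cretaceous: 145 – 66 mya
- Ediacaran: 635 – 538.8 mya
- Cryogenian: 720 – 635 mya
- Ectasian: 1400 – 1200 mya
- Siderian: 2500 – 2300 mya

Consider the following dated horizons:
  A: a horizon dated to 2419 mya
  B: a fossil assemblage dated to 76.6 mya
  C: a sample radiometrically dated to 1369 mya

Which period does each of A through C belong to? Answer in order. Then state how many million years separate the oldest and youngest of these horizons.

A — Siderian; B — Cretaceous; C — Ectasian; span 2342.4 million years

A: 2419 Ma lies in 2500–2300 Ma, so Siderian.
B: 76.6 Ma lies in 145–66 Ma, so Cretaceous.
C: 1369 Ma lies in 1400–1200 Ma, so Ectasian.
Oldest = 2419 Ma, youngest = 76.6 Ma → span 2342.4 Myr.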